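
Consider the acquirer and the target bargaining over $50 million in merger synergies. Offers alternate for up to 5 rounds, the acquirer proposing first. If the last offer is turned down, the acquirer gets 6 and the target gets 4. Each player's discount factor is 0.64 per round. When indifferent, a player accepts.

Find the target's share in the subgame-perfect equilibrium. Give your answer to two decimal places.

By backward induction:
Round 5 (the acquirer proposes): the target gets 4 if talks fail, so the acquirer offers 4 and keeps 46.
Round 4 (the target proposes): the acquirer can get 46 next round, worth 0.64 × 46 = 29.44 now; the target offers that and keeps 20.56.
Round 3 (the acquirer proposes): the target can get 20.56 next round, worth 0.64 × 20.56 = 13.1584 now. The acquirer offers 13.1584 and keeps 50 − 13.1584 = 36.8416.
Round 2 (the target proposes): the acquirer can get 36.8416 next round, worth 0.64 × 36.8416 = 23.578624 now, so the target offers 23.578624, keeping 26.421376.
Round 1 (the acquirer proposes): the target can get 26.421376 next round, worth 0.64 × 26.421376 = 16.90968064 now, so the acquirer offers 16.90968064, keeping 33.09031936.

16.91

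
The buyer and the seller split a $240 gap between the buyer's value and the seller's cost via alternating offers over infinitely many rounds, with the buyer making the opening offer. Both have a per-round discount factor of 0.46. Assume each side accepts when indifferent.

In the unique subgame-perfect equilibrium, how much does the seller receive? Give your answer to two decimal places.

In a stationary SPE each proposer offers the other exactly their discounted continuation value.
If the buyer keeps x when proposing and the seller keeps y when proposing, then x = 240 − 0.46y and y = 240 − 0.46x.
Solving: x = 240(1 − 0.46) / (1 − 0.46·0.46) = 129.6 / 0.7884 ≈ 164.3836.
The seller gets 240 − 164.3836 ≈ 75.6164.

75.62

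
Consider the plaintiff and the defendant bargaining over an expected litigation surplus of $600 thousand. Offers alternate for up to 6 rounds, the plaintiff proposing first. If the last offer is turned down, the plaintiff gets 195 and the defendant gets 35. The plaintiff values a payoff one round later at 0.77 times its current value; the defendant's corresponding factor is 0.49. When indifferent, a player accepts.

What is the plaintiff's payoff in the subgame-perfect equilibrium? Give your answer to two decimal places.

Solve by backward induction from round 6.
Round 6 (the defendant proposes): the plaintiff gets 195 if talks fail, so the defendant offers 195 and keeps 405.
Round 5 (the plaintiff proposes): the defendant can get 405 next round, worth 0.49 × 405 = 198.45 now; the plaintiff offers that and keeps 401.55.
Round 4 (the defendant proposes): the plaintiff can get 401.55 next round, worth 0.77 × 401.55 = 309.1935 now. The defendant offers 309.1935 and keeps 600 − 309.1935 = 290.8065.
Round 3 (the plaintiff proposes): the defendant can get 290.8065 next round, worth 0.49 × 290.8065 = 142.495185 now, so the plaintiff offers 142.495185, keeping 457.504815.
Round 2 (the defendant proposes): the plaintiff can get 457.504815 next round, worth 0.77 × 457.504815 = 352.27870755 now. The defendant offers 352.27870755 and keeps 600 − 352.27870755 = 247.72129245.
Round 1 (the plaintiff proposes): the defendant can get 247.72129245 next round, worth 0.49 × 247.72129245 = 121.3834333005 now, so the plaintiff offers 121.3834333005, keeping 478.6165666995.

478.62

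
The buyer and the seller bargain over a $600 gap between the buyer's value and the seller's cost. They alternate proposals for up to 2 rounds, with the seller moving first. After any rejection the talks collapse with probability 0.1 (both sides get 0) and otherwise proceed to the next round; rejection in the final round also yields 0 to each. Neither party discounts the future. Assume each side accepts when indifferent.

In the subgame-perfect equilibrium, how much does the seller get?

Round 2 (the buyer proposes): the seller will accept anything ≥ 0, so the buyer offers 0 and keeps 600.
Round 1 (the seller proposes): rejecting gives the buyer an expected 0.9 × 600 = 540. The seller offers 540 and keeps 600 − 540 = 60.

60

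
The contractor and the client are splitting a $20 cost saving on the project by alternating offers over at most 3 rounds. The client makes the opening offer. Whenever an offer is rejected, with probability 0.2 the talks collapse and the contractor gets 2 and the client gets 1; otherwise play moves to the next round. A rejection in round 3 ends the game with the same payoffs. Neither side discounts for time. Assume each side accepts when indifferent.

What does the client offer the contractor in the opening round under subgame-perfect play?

Round 3 (the client proposes): the contractor gets 2 if talks fail, so the client offers 2 and keeps 18.
Round 2 (the contractor proposes): rejecting gives the client an expected 0.8 × 18 + 0.2 × 1 = 14.6. The contractor offers 14.6 and keeps 20 − 14.6 = 5.4.
Round 1 (the client proposes): rejecting gives the contractor an expected 0.8 × 5.4 + 0.2 × 2 = 4.72; the client offers that and keeps 15.28.

4.72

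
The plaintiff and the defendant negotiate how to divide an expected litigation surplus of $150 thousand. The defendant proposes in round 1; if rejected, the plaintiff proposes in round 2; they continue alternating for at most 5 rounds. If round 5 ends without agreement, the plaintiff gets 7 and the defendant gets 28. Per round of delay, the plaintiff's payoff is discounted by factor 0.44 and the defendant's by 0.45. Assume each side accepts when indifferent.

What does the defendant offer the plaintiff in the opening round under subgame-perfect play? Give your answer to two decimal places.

Round 5 (the defendant proposes): the plaintiff gets 7 if talks fail, so the defendant offers 7 and keeps 143.
Round 4 (the plaintiff proposes): the defendant can get 143 next round, worth 0.45 × 143 = 64.35 now. The plaintiff offers 64.35 and keeps 150 − 64.35 = 85.65.
Round 3 (the defendant proposes): the plaintiff can get 85.65 next round, worth 0.44 × 85.65 = 37.686 now. The defendant offers 37.686 and keeps 150 − 37.686 = 112.314.
Round 2 (the plaintiff proposes): the defendant can get 112.314 next round, worth 0.45 × 112.314 = 50.5413 now, so the plaintiff offers 50.5413, keeping 99.4587.
Round 1 (the defendant proposes): the plaintiff can get 99.4587 next round, worth 0.44 × 99.4587 = 43.761828 now; the defendant offers that and keeps 106.238172.

43.76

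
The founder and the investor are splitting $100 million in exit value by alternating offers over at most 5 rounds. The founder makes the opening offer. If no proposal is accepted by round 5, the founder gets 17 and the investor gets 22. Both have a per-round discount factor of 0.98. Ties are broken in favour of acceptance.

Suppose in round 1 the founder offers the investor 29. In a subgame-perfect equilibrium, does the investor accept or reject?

Accept

Round 5 (the founder proposes): the investor gets 22 if talks fail, so the founder offers 22 and keeps 78.
Round 4 (the investor proposes): the founder can get 78 next round, worth 0.98 × 78 = 76.44 now, so the investor offers 76.44, keeping 23.56.
Round 3 (the founder proposes): the investor can get 23.56 next round, worth 0.98 × 23.56 = 23.0888 now, so the founder offers 23.0888, keeping 76.9112.
Round 2 (the investor proposes): the founder can get 76.9112 next round, worth 0.98 × 76.9112 = 75.372976 now. The investor offers 75.372976 and keeps 100 − 75.372976 = 24.627024.
So by rejecting in round 1, the investor gets 24.627024 next round, worth 0.98 × 24.627024 = 24.13448352 now.
Offer 29 ≥ 24.13448352, so the investor accepts.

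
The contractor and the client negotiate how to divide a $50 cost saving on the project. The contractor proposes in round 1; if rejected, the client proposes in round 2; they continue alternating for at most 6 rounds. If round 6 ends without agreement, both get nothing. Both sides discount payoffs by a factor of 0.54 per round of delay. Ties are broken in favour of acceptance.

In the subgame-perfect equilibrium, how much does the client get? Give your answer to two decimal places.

18.34

Round 6 (the client proposes): rejection yields 0 for the contractor; the client offers 0 and keeps 50.
Round 5 (the contractor proposes): the client can get 50 next round, worth 0.54 × 50 = 27 now. The contractor offers 27 and keeps 50 − 27 = 23.
Round 4 (the client proposes): the contractor can get 23 next round, worth 0.54 × 23 = 12.42 now, so the client offers 12.42, keeping 37.58.
Round 3 (the contractor proposes): the client can get 37.58 next round, worth 0.54 × 37.58 = 20.2932 now. The contractor offers 20.2932 and keeps 50 − 20.2932 = 29.7068.
Round 2 (the client proposes): the contractor can get 29.7068 next round, worth 0.54 × 29.7068 = 16.041672 now, so the client offers 16.041672, keeping 33.958328.
Round 1 (the contractor proposes): the client can get 33.958328 next round, worth 0.54 × 33.958328 = 18.33749712 now. The contractor offers 18.33749712 and keeps 50 − 18.33749712 = 31.66250288.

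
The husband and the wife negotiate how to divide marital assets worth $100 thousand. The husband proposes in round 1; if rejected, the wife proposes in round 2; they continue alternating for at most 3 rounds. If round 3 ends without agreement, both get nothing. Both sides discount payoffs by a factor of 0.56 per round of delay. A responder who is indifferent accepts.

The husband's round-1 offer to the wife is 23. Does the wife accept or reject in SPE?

Round 3 (the husband proposes): the wife will accept anything ≥ 0, so the husband offers 0 and keeps 100.
Round 2 (the wife proposes): the husband can get 100 next round, worth 0.56 × 100 = 56 now; the wife offers that and keeps 44.
So by rejecting in round 1, the wife gets 44 next round, worth 0.56 × 44 = 24.64 now.
Offer 23 < 24.64, so the wife rejects.

Reject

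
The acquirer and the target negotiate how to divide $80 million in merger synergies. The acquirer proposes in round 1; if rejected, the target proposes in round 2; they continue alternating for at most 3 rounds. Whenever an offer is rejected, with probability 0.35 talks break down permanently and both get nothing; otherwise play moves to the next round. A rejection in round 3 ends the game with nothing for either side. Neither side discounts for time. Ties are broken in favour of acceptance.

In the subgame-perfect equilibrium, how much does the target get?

Round 3 (the acquirer proposes): the target will accept anything ≥ 0, so the acquirer offers 0 and keeps 80.
Round 2 (the target proposes): rejecting gives the acquirer an expected 0.65 × 80 = 52. The target offers 52 and keeps 80 − 52 = 28.
Round 1 (the acquirer proposes): rejecting gives the target an expected 0.65 × 28 = 18.2. The acquirer offers 18.2 and keeps 80 − 18.2 = 61.8.

18.2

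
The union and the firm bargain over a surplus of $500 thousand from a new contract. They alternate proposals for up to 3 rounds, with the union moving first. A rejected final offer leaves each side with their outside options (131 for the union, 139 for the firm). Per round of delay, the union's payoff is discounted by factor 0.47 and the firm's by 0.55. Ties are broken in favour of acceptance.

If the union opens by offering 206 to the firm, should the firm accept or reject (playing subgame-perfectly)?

Accept

Round 3 (the union proposes): the firm gets 139 if talks fail, so the union offers 139 and keeps 361.
Round 2 (the firm proposes): the union can get 361 next round, worth 0.47 × 361 = 169.67 now, so the firm offers 169.67, keeping 330.33.
So by rejecting in round 1, the firm gets 330.33 next round, worth 0.55 × 330.33 = 181.6815 now.
Offer 206 ≥ 181.6815, so the firm accepts.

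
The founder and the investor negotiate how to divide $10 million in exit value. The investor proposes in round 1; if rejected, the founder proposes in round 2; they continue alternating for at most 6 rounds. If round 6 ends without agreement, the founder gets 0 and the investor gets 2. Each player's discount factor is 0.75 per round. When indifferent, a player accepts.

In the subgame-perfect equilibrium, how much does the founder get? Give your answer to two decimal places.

Round 6 (the founder proposes): the investor gets 2 if talks fail, so the founder offers 2 and keeps 8.
Round 5 (the investor proposes): the founder can get 8 next round, worth 0.75 × 8 = 6 now. The investor offers 6 and keeps 10 − 6 = 4.
Round 4 (the founder proposes): the investor can get 4 next round, worth 0.75 × 4 = 3 now, so the founder offers 3, keeping 7.
Round 3 (the investor proposes): the founder can get 7 next round, worth 0.75 × 7 = 5.25 now. The investor offers 5.25 and keeps 10 − 5.25 = 4.75.
Round 2 (the founder proposes): the investor can get 4.75 next round, worth 0.75 × 4.75 = 3.5625 now; the founder offers that and keeps 6.4375.
Round 1 (the investor proposes): the founder can get 6.4375 next round, worth 0.75 × 6.4375 = 4.828125 now; the investor offers that and keeps 5.171875.

4.83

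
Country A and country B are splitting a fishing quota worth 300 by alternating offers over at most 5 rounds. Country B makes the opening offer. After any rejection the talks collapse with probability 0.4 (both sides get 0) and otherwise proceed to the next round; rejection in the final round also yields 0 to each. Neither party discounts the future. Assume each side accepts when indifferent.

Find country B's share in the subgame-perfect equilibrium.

Round 5 (country B proposes): rejection yields 0 for country A; country B offers 0 and keeps 300.
Round 4 (country A proposes): rejecting gives country B an expected 0.6 × 300 = 180, so country A offers 180, keeping 120.
Round 3 (country B proposes): rejecting gives country A an expected 0.6 × 120 = 72; country B offers that and keeps 228.
Round 2 (country A proposes): rejecting gives country B an expected 0.6 × 228 = 136.8; country A offers that and keeps 163.2.
Round 1 (country B proposes): rejecting gives country A an expected 0.6 × 163.2 = 97.92. Country B offers 97.92 and keeps 300 − 97.92 = 202.08.

202.08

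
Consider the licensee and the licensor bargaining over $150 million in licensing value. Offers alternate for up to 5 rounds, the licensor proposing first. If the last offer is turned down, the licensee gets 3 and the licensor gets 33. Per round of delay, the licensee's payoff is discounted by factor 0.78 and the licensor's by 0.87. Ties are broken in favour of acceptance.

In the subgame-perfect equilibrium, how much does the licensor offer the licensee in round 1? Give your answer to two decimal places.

26.91

Round 5 (the licensor proposes): the licensee gets 3 if talks fail, so the licensor offers 3 and keeps 147.
Round 4 (the licensee proposes): the licensor can get 147 next round, worth 0.87 × 147 = 127.89 now. The licensee offers 127.89 and keeps 150 − 127.89 = 22.11.
Round 3 (the licensor proposes): the licensee can get 22.11 next round, worth 0.78 × 22.11 = 17.2458 now; the licensor offers that and keeps 132.7542.
Round 2 (the licensee proposes): the licensor can get 132.7542 next round, worth 0.87 × 132.7542 = 115.496154 now. The licensee offers 115.496154 and keeps 150 − 115.496154 = 34.503846.
Round 1 (the licensor proposes): the licensee can get 34.503846 next round, worth 0.78 × 34.503846 = 26.91299988 now. The licensor offers 26.91299988 and keeps 150 − 26.91299988 = 123.08700012.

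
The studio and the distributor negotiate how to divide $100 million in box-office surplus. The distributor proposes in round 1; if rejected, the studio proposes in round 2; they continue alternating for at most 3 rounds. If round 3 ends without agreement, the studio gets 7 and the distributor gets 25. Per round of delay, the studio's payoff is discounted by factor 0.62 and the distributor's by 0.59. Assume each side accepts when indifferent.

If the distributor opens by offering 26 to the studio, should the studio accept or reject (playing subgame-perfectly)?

Reject

Work out the studio's continuation value if the offer is rejected.
Round 3 (the distributor proposes): the studio gets 7 if talks fail, so the distributor offers 7 and keeps 93.
Round 2 (the studio proposes): the distributor can get 93 next round, worth 0.59 × 93 = 54.87 now. The studio offers 54.87 and keeps 100 − 54.87 = 45.13.
So by rejecting in round 1, the studio gets 45.13 next round, worth 0.62 × 45.13 = 27.9806 now.
Offer 26 < 27.9806, so the studio rejects.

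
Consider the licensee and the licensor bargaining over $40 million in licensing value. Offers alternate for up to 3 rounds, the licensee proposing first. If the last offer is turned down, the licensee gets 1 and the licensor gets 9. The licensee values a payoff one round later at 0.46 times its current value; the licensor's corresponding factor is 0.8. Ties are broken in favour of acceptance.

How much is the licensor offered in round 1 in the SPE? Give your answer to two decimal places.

20.59

Solve by backward induction from round 3.
Round 3 (the licensee proposes): the licensor gets 9 if talks fail, so the licensee offers 9 and keeps 31.
Round 2 (the licensor proposes): the licensee can get 31 next round, worth 0.46 × 31 = 14.26 now; the licensor offers that and keeps 25.74.
Round 1 (the licensee proposes): the licensor can get 25.74 next round, worth 0.8 × 25.74 = 20.592 now, so the licensee offers 20.592, keeping 19.408.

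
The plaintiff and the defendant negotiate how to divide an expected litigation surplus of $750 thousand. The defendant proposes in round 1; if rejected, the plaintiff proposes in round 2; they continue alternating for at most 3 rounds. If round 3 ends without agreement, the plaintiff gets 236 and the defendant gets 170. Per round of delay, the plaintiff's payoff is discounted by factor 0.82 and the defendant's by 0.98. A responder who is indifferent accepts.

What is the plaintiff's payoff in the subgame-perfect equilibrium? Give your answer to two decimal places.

201.95

Round 3 (the defendant proposes): the plaintiff gets 236 if talks fail, so the defendant offers 236 and keeps 514.
Round 2 (the plaintiff proposes): the defendant can get 514 next round, worth 0.98 × 514 = 503.72 now. The plaintiff offers 503.72 and keeps 750 − 503.72 = 246.28.
Round 1 (the defendant proposes): the plaintiff can get 246.28 next round, worth 0.82 × 246.28 = 201.9496 now. The defendant offers 201.9496 and keeps 750 − 201.9496 = 548.0504.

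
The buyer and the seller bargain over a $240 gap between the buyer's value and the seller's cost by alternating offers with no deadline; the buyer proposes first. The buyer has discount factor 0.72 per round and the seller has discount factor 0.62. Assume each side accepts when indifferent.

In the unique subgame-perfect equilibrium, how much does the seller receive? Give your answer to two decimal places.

75.26

When the buyer proposes, the seller accepts any offer worth at least 0.62 times what the seller would get by proposing next round; and vice versa.
This gives x = 240 − 0.62y and y = 240 − 0.72x, where x and y are each side's share when it proposes.
Hence (1 − 0.62·0.72)x = 240(1 − 0.62), i.e. 0.5536·x = 91.2.
x ≈ 164.7399; the seller's share is 240 − x ≈ 75.2601.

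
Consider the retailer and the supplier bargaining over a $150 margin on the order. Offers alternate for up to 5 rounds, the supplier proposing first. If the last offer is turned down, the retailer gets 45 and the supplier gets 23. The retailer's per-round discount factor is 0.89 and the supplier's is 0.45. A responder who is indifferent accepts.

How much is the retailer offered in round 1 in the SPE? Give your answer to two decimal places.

110.05

Round 5 (the supplier proposes): the retailer gets 45 if talks fail, so the supplier offers 45 and keeps 105.
Round 4 (the retailer proposes): the supplier can get 105 next round, worth 0.45 × 105 = 47.25 now, so the retailer offers 47.25, keeping 102.75.
Round 3 (the supplier proposes): the retailer can get 102.75 next round, worth 0.89 × 102.75 = 91.4475 now, so the supplier offers 91.4475, keeping 58.5525.
Round 2 (the retailer proposes): the supplier can get 58.5525 next round, worth 0.45 × 58.5525 = 26.348625 now, so the retailer offers 26.348625, keeping 123.651375.
Round 1 (the supplier proposes): the retailer can get 123.651375 next round, worth 0.89 × 123.651375 = 110.04972375 now; the supplier offers that and keeps 39.95027625.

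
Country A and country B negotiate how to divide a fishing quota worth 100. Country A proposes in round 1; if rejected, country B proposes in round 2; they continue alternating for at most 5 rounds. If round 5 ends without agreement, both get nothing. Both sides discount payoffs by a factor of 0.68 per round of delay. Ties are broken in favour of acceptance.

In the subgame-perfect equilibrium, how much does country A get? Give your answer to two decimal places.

Round 5 (country A proposes): rejection yields 0 for country B; country A offers 0 and keeps 100.
Round 4 (country B proposes): country A can get 100 next round, worth 0.68 × 100 = 68 now. Country B offers 68 and keeps 100 − 68 = 32.
Round 3 (country A proposes): country B can get 32 next round, worth 0.68 × 32 = 21.76 now, so country A offers 21.76, keeping 78.24.
Round 2 (country B proposes): country A can get 78.24 next round, worth 0.68 × 78.24 = 53.2032 now, so country B offers 53.2032, keeping 46.7968.
Round 1 (country A proposes): country B can get 46.7968 next round, worth 0.68 × 46.7968 = 31.821824 now. Country A offers 31.821824 and keeps 100 − 31.821824 = 68.178176.

68.18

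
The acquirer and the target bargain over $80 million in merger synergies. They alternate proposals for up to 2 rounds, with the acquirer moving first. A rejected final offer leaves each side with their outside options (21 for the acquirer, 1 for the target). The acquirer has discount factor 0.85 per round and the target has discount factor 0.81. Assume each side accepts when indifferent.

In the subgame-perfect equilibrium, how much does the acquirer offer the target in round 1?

Round 2 (the target proposes): the acquirer gets 21 if talks fail, so the target offers 21 and keeps 59.
Round 1 (the acquirer proposes): the target can get 59 next round, worth 0.81 × 59 = 47.79 now. The acquirer offers 47.79 and keeps 80 − 47.79 = 32.21.

47.79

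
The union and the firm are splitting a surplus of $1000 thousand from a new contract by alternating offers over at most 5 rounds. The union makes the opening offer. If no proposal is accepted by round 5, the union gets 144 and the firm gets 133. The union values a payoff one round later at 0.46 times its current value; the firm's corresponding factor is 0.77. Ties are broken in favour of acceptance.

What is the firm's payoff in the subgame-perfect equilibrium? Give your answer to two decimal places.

Round 5 (the union proposes): the firm gets 133 if talks fail, so the union offers 133 and keeps 867.
Round 4 (the firm proposes): the union can get 867 next round, worth 0.46 × 867 = 398.82 now, so the firm offers 398.82, keeping 601.18.
Round 3 (the union proposes): the firm can get 601.18 next round, worth 0.77 × 601.18 = 462.9086 now; the union offers that and keeps 537.0914.
Round 2 (the firm proposes): the union can get 537.0914 next round, worth 0.46 × 537.0914 = 247.062044 now, so the firm offers 247.062044, keeping 752.937956.
Round 1 (the union proposes): the firm can get 752.937956 next round, worth 0.77 × 752.937956 = 579.76222612 now, so the union offers 579.76222612, keeping 420.23777388.

579.76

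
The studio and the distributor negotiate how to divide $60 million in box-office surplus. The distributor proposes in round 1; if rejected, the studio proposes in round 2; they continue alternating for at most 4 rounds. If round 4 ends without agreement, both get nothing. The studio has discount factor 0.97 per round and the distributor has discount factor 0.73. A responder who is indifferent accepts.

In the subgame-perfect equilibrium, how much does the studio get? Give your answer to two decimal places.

56.93

Round 4 (the studio proposes): the distributor will accept anything ≥ 0, so the studio offers 0 and keeps 60.
Round 3 (the distributor proposes): the studio can get 60 next round, worth 0.97 × 60 = 58.2 now; the distributor offers that and keeps 1.8.
Round 2 (the studio proposes): the distributor can get 1.8 next round, worth 0.73 × 1.8 = 1.314 now; the studio offers that and keeps 58.686.
Round 1 (the distributor proposes): the studio can get 58.686 next round, worth 0.97 × 58.686 = 56.92542 now, so the distributor offers 56.92542, keeping 3.07458.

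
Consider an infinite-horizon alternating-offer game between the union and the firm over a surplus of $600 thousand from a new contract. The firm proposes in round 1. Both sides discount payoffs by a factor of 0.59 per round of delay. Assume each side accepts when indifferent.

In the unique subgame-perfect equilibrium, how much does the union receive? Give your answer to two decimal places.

222.64

Let x be the firm's share when the firm proposes and y be the union's share when the union proposes.
The union accepts iff offered ≥ 0.59·y, so x = 600 − 0.59y. Symmetrically y = 600 − 0.59x.
Substituting: x = 600 − 0.59(600 − 0.59x), giving x(1 − 0.59·0.59) = 600(1 − 0.59).
So x = 600 × 0.41 / 0.6519 ≈ 377.3585, and the union receives 600 − x ≈ 222.6415.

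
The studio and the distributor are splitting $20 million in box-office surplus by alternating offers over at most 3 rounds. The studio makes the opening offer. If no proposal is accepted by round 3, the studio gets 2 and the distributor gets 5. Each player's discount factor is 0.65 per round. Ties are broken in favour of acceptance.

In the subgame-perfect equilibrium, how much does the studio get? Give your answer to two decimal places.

Round 3 (the studio proposes): the distributor gets 5 if talks fail, so the studio offers 5 and keeps 15.
Round 2 (the distributor proposes): the studio can get 15 next round, worth 0.65 × 15 = 9.75 now. The distributor offers 9.75 and keeps 20 − 9.75 = 10.25.
Round 1 (the studio proposes): the distributor can get 10.25 next round, worth 0.65 × 10.25 = 6.6625 now. The studio offers 6.6625 and keeps 20 − 6.6625 = 13.3375.

13.34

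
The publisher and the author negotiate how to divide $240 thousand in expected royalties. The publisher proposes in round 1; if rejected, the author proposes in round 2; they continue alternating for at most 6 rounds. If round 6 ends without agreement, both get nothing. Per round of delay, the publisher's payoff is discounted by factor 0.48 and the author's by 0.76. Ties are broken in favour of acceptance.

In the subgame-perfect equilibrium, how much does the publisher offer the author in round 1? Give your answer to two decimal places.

Round 6 (the author proposes): rejection yields 0 for the publisher; the author offers 0 and keeps 240.
Round 5 (the publisher proposes): the author can get 240 next round, worth 0.76 × 240 = 182.4 now, so the publisher offers 182.4, keeping 57.6.
Round 4 (the author proposes): the publisher can get 57.6 next round, worth 0.48 × 57.6 = 27.648 now; the author offers that and keeps 212.352.
Round 3 (the publisher proposes): the author can get 212.352 next round, worth 0.76 × 212.352 = 161.38752 now. The publisher offers 161.38752 and keeps 240 − 161.38752 = 78.61248.
Round 2 (the author proposes): the publisher can get 78.61248 next round, worth 0.48 × 78.61248 = 37.7339904 now; the author offers that and keeps 202.2660096.
Round 1 (the publisher proposes): the author can get 202.2660096 next round, worth 0.76 × 202.2660096 = 153.722167296 now; the publisher offers that and keeps 86.277832704.

153.72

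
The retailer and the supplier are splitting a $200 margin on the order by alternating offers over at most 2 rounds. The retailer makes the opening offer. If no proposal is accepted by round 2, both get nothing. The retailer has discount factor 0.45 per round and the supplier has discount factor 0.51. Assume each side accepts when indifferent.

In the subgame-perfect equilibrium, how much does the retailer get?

Work backward from the last round.
Round 2 (the supplier proposes): the retailer will accept anything ≥ 0, so the supplier offers 0 and keeps 200.
Round 1 (the retailer proposes): the supplier can get 200 next round, worth 0.51 × 200 = 102 now; the retailer offers that and keeps 98.

98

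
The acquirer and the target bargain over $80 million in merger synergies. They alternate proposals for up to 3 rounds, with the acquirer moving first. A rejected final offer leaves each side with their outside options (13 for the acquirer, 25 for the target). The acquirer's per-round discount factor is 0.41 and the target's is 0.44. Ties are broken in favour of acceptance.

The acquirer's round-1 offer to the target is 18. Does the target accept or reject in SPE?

Round 3 (the acquirer proposes): the target gets 25 if talks fail, so the acquirer offers 25 and keeps 55.
Round 2 (the target proposes): the acquirer can get 55 next round, worth 0.41 × 55 = 22.55 now. The target offers 22.55 and keeps 80 − 22.55 = 57.45.
So by rejecting in round 1, the target gets 57.45 next round, worth 0.44 × 57.45 = 25.278 now.
Offer 18 < 25.278, so the target rejects.

Reject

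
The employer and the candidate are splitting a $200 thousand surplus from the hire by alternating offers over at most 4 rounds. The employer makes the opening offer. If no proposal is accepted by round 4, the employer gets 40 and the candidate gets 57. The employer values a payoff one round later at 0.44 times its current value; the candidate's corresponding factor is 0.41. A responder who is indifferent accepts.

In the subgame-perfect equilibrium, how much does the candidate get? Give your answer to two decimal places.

Round 4 (the candidate proposes): the employer gets 40 if talks fail, so the candidate offers 40 and keeps 160.
Round 3 (the employer proposes): the candidate can get 160 next round, worth 0.41 × 160 = 65.6 now, so the employer offers 65.6, keeping 134.4.
Round 2 (the candidate proposes): the employer can get 134.4 next round, worth 0.44 × 134.4 = 59.136 now, so the candidate offers 59.136, keeping 140.864.
Round 1 (the employer proposes): the candidate can get 140.864 next round, worth 0.41 × 140.864 = 57.75424 now; the employer offers that and keeps 142.24576.

57.75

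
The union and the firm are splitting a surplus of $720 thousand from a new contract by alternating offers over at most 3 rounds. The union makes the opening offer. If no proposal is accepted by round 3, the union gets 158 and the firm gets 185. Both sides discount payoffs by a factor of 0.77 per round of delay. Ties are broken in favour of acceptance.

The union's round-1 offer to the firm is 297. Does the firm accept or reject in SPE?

Accept

Round 3 (the union proposes): the firm gets 185 if talks fail, so the union offers 185 and keeps 535.
Round 2 (the firm proposes): the union can get 535 next round, worth 0.77 × 535 = 411.95 now; the firm offers that and keeps 308.05.
So by rejecting in round 1, the firm gets 308.05 next round, worth 0.77 × 308.05 = 237.1985 now.
Offer 297 ≥ 237.1985, so the firm accepts.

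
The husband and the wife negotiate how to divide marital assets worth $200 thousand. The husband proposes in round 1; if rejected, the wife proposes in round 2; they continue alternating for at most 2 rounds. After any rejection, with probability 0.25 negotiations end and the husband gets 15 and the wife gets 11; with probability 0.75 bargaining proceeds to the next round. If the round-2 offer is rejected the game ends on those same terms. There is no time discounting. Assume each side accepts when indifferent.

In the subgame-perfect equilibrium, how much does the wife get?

By backward induction:
Round 2 (the wife proposes): the husband gets 15 if talks fail, so the wife offers 15 and keeps 185.
Round 1 (the husband proposes): rejecting gives the wife an expected 0.75 × 185 + 0.25 × 11 = 141.5; the husband offers that and keeps 58.5.

141.5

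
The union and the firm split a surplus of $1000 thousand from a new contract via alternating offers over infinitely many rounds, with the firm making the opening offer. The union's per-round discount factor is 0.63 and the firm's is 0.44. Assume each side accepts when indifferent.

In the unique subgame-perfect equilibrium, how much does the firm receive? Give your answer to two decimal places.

In a stationary SPE each proposer offers the other exactly their discounted continuation value.
If the firm keeps x when proposing and the union keeps y when proposing, then x = 1000 − 0.63y and y = 1000 − 0.44x.
Solving: x = 1000(1 − 0.63) / (1 − 0.44·0.63) = 370 / 0.7228 ≈ 511.8982.
The union gets 1000 − 511.8982 ≈ 488.1018.

511.90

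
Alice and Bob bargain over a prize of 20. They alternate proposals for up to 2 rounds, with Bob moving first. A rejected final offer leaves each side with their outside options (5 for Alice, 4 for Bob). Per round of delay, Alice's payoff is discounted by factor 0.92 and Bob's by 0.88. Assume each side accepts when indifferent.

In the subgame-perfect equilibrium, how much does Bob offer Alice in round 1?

14.72

Round 2 (Alice proposes): Bob gets 4 if talks fail, so Alice offers 4 and keeps 16.
Round 1 (Bob proposes): Alice can get 16 next round, worth 0.92 × 16 = 14.72 now, so Bob offers 14.72, keeping 5.28.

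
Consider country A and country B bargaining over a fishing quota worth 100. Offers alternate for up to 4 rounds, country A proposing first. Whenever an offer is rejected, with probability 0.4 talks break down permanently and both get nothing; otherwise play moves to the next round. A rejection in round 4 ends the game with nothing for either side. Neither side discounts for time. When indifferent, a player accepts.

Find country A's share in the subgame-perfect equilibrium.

54.4

By backward induction:
Round 4 (country B proposes): rejection yields 0 for country A; country B offers 0 and keeps 100.
Round 3 (country A proposes): rejecting gives country B an expected 0.6 × 100 = 60; country A offers that and keeps 40.
Round 2 (country B proposes): rejecting gives country A an expected 0.6 × 40 = 24; country B offers that and keeps 76.
Round 1 (country A proposes): rejecting gives country B an expected 0.6 × 76 = 45.6. Country A offers 45.6 and keeps 100 − 45.6 = 54.4.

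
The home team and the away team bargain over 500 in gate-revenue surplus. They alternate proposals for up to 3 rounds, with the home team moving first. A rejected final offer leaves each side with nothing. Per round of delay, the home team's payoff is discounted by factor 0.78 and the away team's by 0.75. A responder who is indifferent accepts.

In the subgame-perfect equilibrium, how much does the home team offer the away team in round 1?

82.5

Round 3 (the home team proposes): the away team will accept anything ≥ 0, so the home team offers 0 and keeps 500.
Round 2 (the away team proposes): the home team can get 500 next round, worth 0.78 × 500 = 390 now; the away team offers that and keeps 110.
Round 1 (the home team proposes): the away team can get 110 next round, worth 0.75 × 110 = 82.5 now; the home team offers that and keeps 417.5.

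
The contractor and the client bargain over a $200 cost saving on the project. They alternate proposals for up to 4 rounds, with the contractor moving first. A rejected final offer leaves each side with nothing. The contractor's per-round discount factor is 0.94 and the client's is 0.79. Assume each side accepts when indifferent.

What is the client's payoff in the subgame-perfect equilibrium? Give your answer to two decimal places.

Round 4 (the client proposes): the contractor will accept anything ≥ 0, so the client offers 0 and keeps 200.
Round 3 (the contractor proposes): the client can get 200 next round, worth 0.79 × 200 = 158 now; the contractor offers that and keeps 42.
Round 2 (the client proposes): the contractor can get 42 next round, worth 0.94 × 42 = 39.48 now; the client offers that and keeps 160.52.
Round 1 (the contractor proposes): the client can get 160.52 next round, worth 0.79 × 160.52 = 126.8108 now, so the contractor offers 126.8108, keeping 73.1892.

126.81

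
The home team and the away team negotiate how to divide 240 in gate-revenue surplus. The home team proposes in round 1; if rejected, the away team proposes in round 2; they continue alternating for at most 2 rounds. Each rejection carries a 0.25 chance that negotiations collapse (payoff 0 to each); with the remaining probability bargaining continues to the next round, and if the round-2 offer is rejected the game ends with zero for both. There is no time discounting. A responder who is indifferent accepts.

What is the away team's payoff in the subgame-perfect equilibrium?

By backward induction:
Round 2 (the away team proposes): the home team will accept anything ≥ 0, so the away team offers 0 and keeps 240.
Round 1 (the home team proposes): rejecting gives the away team an expected 0.75 × 240 = 180. The home team offers 180 and keeps 240 − 180 = 60.

180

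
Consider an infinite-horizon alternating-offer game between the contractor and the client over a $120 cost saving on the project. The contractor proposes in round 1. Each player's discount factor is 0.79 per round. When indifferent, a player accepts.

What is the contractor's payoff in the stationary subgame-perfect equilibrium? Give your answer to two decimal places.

When the contractor proposes, the client accepts any offer worth at least 0.79 times what the client would get by proposing next round; and vice versa.
This gives x = 120 − 0.79y and y = 120 − 0.79x, where x and y are each side's share when it proposes.
Hence (1 − 0.79·0.79)x = 120(1 − 0.79), i.e. 0.3759·x = 25.2.
x ≈ 67.0391; the client's share is 120 − x ≈ 52.9609.

67.04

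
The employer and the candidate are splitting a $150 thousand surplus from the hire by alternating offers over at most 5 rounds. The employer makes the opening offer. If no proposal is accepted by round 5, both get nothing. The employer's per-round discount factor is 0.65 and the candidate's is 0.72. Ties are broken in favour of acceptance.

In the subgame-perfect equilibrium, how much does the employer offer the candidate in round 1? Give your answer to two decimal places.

Round 5 (the employer proposes): the candidate will accept anything ≥ 0, so the employer offers 0 and keeps 150.
Round 4 (the candidate proposes): the employer can get 150 next round, worth 0.65 × 150 = 97.5 now. The candidate offers 97.5 and keeps 150 − 97.5 = 52.5.
Round 3 (the employer proposes): the candidate can get 52.5 next round, worth 0.72 × 52.5 = 37.8 now; the employer offers that and keeps 112.2.
Round 2 (the candidate proposes): the employer can get 112.2 next round, worth 0.65 × 112.2 = 72.93 now, so the candidate offers 72.93, keeping 77.07.
Round 1 (the employer proposes): the candidate can get 77.07 next round, worth 0.72 × 77.07 = 55.4904 now. The employer offers 55.4904 and keeps 150 − 55.4904 = 94.5096.

55.49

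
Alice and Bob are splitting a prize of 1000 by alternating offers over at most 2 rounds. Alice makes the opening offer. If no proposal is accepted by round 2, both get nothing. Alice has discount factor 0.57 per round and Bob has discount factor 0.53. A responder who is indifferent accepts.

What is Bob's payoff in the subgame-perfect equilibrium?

530

Round 2 (Bob proposes): Alice will accept anything ≥ 0, so Bob offers 0 and keeps 1000.
Round 1 (Alice proposes): Bob can get 1000 next round, worth 0.53 × 1000 = 530 now, so Alice offers 530, keeping 470.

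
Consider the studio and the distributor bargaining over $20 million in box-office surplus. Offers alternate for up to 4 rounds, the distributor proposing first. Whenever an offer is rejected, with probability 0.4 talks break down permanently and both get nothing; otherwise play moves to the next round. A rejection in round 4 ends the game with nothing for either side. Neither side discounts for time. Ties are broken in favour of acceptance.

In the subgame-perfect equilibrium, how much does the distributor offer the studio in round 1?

9.12

By backward induction:
Round 4 (the studio proposes): rejection yields 0 for the distributor; the studio offers 0 and keeps 20.
Round 3 (the distributor proposes): rejecting gives the studio an expected 0.6 × 20 = 12; the distributor offers that and keeps 8.
Round 2 (the studio proposes): rejecting gives the distributor an expected 0.6 × 8 = 4.8; the studio offers that and keeps 15.2.
Round 1 (the distributor proposes): rejecting gives the studio an expected 0.6 × 15.2 = 9.12. The distributor offers 9.12 and keeps 20 − 9.12 = 10.88.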